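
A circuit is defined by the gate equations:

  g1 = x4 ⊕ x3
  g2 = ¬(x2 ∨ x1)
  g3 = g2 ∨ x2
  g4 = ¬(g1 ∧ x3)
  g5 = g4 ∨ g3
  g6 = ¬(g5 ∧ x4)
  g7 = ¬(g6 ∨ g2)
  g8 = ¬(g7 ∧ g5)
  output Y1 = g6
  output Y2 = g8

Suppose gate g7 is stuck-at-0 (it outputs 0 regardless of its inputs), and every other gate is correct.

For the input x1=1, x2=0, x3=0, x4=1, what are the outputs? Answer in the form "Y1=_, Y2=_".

Y1=0, Y2=1

Propagate with g7 forced: g1=1, g2=0, g3=0, g4=1, g5=1, g6=0, g7=0 [stuck-at-0], g8=1.
So the outputs are Y1=0, Y2=1. (Without the fault they would be Y1=0, Y2=0.)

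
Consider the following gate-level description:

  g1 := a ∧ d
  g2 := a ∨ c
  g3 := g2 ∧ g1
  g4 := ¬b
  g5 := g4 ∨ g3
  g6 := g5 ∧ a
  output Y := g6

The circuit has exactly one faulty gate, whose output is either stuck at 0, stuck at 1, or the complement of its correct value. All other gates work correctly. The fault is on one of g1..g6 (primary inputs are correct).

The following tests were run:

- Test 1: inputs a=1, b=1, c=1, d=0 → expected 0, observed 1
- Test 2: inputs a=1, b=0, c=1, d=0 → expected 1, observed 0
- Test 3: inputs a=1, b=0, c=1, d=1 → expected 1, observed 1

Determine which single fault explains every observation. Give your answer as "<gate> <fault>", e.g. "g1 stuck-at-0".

g4 inverted output

Fault-free values for test 1 (a=1, b=1, c=1, d=0): g1=0, g2=1, g3=0, g4=0, g5=0, g6=0, giving Y=0. Observed 1.
Test 1: faults giving observed 1 are {g1 stuck-at-1, g1 inverted output, g3 stuck-at-1, g3 inverted output, g4 stuck-at-1, g4 inverted output, g5 stuck-at-1, g5 inverted output, g6 stuck-at-1, g6 inverted output}.
Test 2 (a=1, b=0, c=1, d=0): fault-free g1=0, g2=1, g3=0, g4=1, g5=1, g6=1 → 1; observed 0. Eliminates g1 stuck-at-1, g1 inverted output, g3 stuck-at-1, g3 inverted output, g4 stuck-at-1, g5 stuck-at-1, g6 stuck-at-1.
Test 3 (a=1, b=0, c=1, d=1): fault-free g1=1, g2=1, g3=1, g4=1, g5=1, g6=1 → 1; observed 1. Eliminates g5 inverted output, g6 inverted output.
Only g4 inverted output is consistent with every test.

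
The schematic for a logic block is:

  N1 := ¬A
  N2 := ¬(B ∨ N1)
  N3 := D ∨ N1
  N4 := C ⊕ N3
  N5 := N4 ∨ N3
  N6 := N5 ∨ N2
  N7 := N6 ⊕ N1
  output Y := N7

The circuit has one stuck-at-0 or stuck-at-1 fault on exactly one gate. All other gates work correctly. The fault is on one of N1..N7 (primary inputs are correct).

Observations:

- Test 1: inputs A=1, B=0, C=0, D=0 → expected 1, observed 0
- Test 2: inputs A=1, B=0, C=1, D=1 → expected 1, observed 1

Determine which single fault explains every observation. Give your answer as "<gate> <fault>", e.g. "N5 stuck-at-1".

Fault-free values for test 1 (A=1, B=0, C=0, D=0): N1=0, N2=1, N3=0, N4=0, N5=0, N6=1, N7=1, giving Y=1. Observed 0.
Test 1: faults giving observed 0 are {N1 stuck-at-1, N2 stuck-at-0, N6 stuck-at-0, N7 stuck-at-0}.
Test 2 (A=1, B=0, C=1, D=1): fault-free N1=0, N2=1, N3=1, N4=0, N5=1, N6=1, N7=1 → 1; observed 1. Eliminates N1 stuck-at-1, N6 stuck-at-0, N7 stuck-at-0.
Only N2 stuck-at-0 is consistent with every test.

N2 stuck-at-0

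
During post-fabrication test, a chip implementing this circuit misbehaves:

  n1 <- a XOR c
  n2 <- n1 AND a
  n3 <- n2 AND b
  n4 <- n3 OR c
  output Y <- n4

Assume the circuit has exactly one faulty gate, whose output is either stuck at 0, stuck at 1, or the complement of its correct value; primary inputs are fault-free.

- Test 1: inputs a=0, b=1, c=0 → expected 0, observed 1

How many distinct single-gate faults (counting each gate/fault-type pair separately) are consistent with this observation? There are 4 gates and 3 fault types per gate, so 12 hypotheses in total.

Fault-free: n1=0, n2=0, n3=0, n4=0 → 0. Observed 1.
  n1 stuck-at-0: output 0 ✗
  n1 stuck-at-1: output 0 ✗
  n1 inverted output: output 0 ✗
  n2 stuck-at-0: output 0 ✗
  n2 stuck-at-1: output 1 ✓
  n2 inverted output: output 1 ✓
  n3 stuck-at-0: output 0 ✗
  n3 stuck-at-1: output 1 ✓
  n3 inverted output: output 1 ✓
  n4 stuck-at-0: output 0 ✗
  n4 stuck-at-1: output 1 ✓
  n4 inverted output: output 1 ✓
Consistent faults: {n2 stuck-at-1, n2 inverted output, n3 stuck-at-1, n3 inverted output, n4 stuck-at-1, n4 inverted output} — 6 in all.

6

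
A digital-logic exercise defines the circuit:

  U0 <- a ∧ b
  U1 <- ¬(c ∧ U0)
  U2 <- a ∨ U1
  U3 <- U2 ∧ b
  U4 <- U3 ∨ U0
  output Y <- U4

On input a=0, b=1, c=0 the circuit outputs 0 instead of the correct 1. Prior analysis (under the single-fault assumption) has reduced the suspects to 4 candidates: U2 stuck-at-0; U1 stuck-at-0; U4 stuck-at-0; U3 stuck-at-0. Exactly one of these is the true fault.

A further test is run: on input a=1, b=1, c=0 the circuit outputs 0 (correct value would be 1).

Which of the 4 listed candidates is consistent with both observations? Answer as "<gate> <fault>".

Evaluate each candidate on input a=1, b=1, c=0:
  U2 stuck-at-0: U0=1, U1=1, U2=0 [stuck-at-0], U3=0, U4=1 → 1 — eliminated
  U1 stuck-at-0: U0=1, U1=0 [stuck-at-0], U2=1, U3=1, U4=1 → 1 — eliminated
  U4 stuck-at-0: U0=1, U1=1, U2=1, U3=1, U4=0 [stuck-at-0] → 0 — matches
  U3 stuck-at-0: U0=1, U1=1, U2=1, U3=0 [stuck-at-0], U4=1 → 1 — eliminated
Only U4 stuck-at-0 reproduces the observed 0.

U4 stuck-at-0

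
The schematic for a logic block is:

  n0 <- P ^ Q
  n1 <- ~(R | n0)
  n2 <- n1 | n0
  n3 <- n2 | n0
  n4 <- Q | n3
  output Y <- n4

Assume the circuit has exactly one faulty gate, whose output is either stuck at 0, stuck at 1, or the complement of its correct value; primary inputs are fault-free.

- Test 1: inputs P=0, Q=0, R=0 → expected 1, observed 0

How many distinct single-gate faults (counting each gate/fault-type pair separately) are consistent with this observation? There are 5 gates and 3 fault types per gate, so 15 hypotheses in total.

8

Fault-free: n0=0, n1=1, n2=1, n3=1, n4=1 → 1. Observed 0.
  n0: none of the 3 fault types match ✗
  n1: stuck-at-0, inverted output ✓; others ✗
  n2: stuck-at-0, inverted output ✓; others ✗
  n3: stuck-at-0, inverted output ✓; others ✗
  n4: stuck-at-0, inverted output ✓; others ✗
Consistent faults: {n1 stuck-at-0, n1 inverted output, n2 stuck-at-0, n2 inverted output, n3 stuck-at-0, n3 inverted output, n4 stuck-at-0, n4 inverted output} — 8 in all.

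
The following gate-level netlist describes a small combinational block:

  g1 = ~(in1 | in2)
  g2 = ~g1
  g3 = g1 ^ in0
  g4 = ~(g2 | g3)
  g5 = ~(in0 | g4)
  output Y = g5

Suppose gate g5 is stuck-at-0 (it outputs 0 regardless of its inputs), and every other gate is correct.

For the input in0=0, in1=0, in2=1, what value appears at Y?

Propagate with g5 forced: g1=0, g2=1, g3=0, g4=0, g5=0 [stuck-at-0].
So Y = 0. (Without the fault it would be 1.)

0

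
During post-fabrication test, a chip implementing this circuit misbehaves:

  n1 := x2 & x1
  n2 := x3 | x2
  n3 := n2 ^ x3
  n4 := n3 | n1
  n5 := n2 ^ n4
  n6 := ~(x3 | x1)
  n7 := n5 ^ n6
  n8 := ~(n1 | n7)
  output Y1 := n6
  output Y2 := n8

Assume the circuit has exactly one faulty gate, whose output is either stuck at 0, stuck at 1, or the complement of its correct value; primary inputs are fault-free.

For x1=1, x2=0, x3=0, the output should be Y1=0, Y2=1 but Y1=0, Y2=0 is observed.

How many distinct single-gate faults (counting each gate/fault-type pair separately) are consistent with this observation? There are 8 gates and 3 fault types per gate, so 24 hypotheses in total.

Fault-free: n1=0, n2=0, n3=0, n4=0, n5=0, n6=0, n7=0, n8=1 → Y1=0, Y2=1. Observed Y1=0, Y2=0.
  n1: stuck-at-1, inverted output ✓; others ✗
  n2: none of the 3 fault types match ✗
  n3: stuck-at-1, inverted output ✓; others ✗
  n4: stuck-at-1, inverted output ✓; others ✗
  n5: stuck-at-1, inverted output ✓; others ✗
  n6: none of the 3 fault types match ✗
  n7: stuck-at-1, inverted output ✓; others ✗
  n8: stuck-at-0, inverted output ✓; others ✗
Consistent faults: {n1 stuck-at-1, n1 inverted output, n3 stuck-at-1, n3 inverted output, n4 stuck-at-1, n4 inverted output, n5 stuck-at-1, n5 inverted output, n7 stuck-at-1, n7 inverted output, n8 stuck-at-0, n8 inverted output} — 12 in all.

12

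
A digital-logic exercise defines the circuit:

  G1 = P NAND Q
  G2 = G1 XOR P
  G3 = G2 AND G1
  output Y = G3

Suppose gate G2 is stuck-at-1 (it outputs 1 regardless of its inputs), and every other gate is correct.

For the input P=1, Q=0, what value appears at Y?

1

Propagate with G2 forced: G1=1, G2=1 [stuck-at-1], G3=1.
So Y = 1. (Without the fault it would be 0.)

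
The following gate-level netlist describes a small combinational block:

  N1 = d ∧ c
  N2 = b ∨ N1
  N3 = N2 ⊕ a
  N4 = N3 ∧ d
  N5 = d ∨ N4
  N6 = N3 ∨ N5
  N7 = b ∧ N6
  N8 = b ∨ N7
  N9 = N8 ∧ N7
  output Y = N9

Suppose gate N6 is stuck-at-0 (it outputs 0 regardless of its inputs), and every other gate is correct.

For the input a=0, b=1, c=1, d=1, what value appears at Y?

Propagate with N6 forced: N1=1, N2=1, N3=1, N4=1, N5=1, N6=0 [stuck-at-0], N7=0, N8=1, N9=0.
So Y = 0. (Without the fault it would be 1.)

0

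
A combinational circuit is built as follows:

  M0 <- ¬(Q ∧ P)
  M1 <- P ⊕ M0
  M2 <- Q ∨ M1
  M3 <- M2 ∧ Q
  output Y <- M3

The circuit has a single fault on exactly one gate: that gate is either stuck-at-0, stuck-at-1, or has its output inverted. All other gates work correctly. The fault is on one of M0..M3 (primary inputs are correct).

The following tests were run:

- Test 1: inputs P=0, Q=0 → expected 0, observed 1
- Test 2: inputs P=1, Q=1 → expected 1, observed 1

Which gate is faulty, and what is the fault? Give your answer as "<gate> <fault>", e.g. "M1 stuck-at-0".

M3 stuck-at-1

Fault-free values for test 1 (P=0, Q=0): M0=1, M1=1, M2=1, M3=0, giving Y=0. Observed 1.
Test 1: faults giving observed 1 are {M3 stuck-at-1, M3 inverted output}.
Test 2 (P=1, Q=1): fault-free M0=0, M1=1, M2=1, M3=1 → 1; observed 1. Eliminates M3 inverted output.
Only M3 stuck-at-1 is consistent with every test.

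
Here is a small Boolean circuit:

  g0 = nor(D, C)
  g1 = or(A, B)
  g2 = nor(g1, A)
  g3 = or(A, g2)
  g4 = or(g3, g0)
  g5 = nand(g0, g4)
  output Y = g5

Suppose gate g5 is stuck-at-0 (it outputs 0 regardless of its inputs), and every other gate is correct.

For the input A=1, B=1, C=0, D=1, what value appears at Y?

Propagate with g5 forced: g0=0, g1=1, g2=0, g3=1, g4=1, g5=0 [stuck-at-0].
So Y = 0. (Without the fault it would be 1.)

0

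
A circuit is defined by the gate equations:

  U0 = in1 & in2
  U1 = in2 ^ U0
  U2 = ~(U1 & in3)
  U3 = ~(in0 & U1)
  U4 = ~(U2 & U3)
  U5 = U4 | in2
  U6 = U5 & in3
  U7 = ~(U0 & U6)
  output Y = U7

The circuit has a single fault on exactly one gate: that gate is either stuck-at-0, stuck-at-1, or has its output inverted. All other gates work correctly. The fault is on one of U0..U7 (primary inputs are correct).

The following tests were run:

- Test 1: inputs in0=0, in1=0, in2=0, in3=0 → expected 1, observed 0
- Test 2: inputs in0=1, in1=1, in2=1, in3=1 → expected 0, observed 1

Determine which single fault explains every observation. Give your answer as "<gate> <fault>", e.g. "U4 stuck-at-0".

U7 inverted output

Fault-free values for test 1 (in0=0, in1=0, in2=0, in3=0): U0=0, U1=0, U2=1, U3=1, U4=0, U5=0, U6=0, U7=1, giving Y=1. Observed 0.
Test 1: faults giving observed 0 are {U7 stuck-at-0, U7 inverted output}.
Test 2 (in0=1, in1=1, in2=1, in3=1): fault-free U0=1, U1=0, U2=1, U3=1, U4=0, U5=1, U6=1, U7=0 → 0; observed 1. Eliminates U7 stuck-at-0.
Only U7 inverted output is consistent with every test.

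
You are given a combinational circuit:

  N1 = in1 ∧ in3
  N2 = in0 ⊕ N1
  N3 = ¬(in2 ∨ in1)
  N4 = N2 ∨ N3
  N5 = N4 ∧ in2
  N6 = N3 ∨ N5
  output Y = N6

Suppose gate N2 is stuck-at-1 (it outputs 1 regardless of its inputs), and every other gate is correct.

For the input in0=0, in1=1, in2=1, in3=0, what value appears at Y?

Propagate with N2 forced: N1=0, N2=1 [stuck-at-1], N3=0, N4=1, N5=1, N6=1.
So Y = 1. (Without the fault it would be 0.)

1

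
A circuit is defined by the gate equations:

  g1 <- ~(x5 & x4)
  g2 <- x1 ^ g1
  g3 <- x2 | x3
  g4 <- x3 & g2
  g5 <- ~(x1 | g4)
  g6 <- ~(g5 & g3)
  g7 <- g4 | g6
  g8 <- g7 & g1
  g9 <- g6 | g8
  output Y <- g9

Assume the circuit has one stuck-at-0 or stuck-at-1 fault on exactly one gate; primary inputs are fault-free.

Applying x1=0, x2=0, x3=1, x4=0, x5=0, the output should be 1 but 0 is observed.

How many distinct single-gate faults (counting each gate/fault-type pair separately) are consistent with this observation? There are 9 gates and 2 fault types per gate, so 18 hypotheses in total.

Fault-free: g1=1, g2=1, g3=1, g4=1, g5=0, g6=1, g7=1, g8=1, g9=1 → 1. Observed 0.
  g1: stuck-at-0 ✓; others ✗
  g2: stuck-at-0 ✓; others ✗
  g3: none of the 2 fault types match ✗
  g4: stuck-at-0 ✓; others ✗
  g5: none of the 2 fault types match ✗
  g6: none of the 2 fault types match ✗
  g7: none of the 2 fault types match ✗
  g8: none of the 2 fault types match ✗
  g9: stuck-at-0 ✓; others ✗
Consistent faults: {g1 stuck-at-0, g2 stuck-at-0, g4 stuck-at-0, g9 stuck-at-0} — 4 in all.

4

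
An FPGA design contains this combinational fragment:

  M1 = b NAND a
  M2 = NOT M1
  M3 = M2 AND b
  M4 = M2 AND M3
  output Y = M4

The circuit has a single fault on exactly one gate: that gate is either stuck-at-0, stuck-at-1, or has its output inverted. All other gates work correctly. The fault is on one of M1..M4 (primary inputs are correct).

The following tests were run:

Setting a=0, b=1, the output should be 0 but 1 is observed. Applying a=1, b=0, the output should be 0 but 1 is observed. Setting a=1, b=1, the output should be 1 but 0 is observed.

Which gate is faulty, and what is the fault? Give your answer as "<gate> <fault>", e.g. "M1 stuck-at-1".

M4 inverted output

Fault-free values for test 1 (a=0, b=1): M1=1, M2=0, M3=0, M4=0, giving Y=0. Observed 1.
Test 1: faults giving observed 1 are {M1 stuck-at-0, M1 inverted output, M2 stuck-at-1, M2 inverted output, M4 stuck-at-1, M4 inverted output}.
Test 2 (a=1, b=0): fault-free M1=1, M2=0, M3=0, M4=0 → 0; observed 1. Eliminates M1 stuck-at-0, M1 inverted output, M2 stuck-at-1, M2 inverted output.
Test 3 (a=1, b=1): fault-free M1=0, M2=1, M3=1, M4=1 → 1; observed 0. Eliminates M4 stuck-at-1.
Only M4 inverted output is consistent with every test.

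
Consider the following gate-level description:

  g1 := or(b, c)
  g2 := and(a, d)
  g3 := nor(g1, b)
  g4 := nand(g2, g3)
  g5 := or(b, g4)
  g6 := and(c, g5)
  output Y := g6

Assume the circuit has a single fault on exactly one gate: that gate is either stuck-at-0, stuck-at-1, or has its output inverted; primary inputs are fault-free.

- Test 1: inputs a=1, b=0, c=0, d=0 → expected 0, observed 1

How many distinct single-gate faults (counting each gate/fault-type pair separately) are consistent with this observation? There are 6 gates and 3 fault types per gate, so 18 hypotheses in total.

2

Fault-free: g1=0, g2=0, g3=1, g4=1, g5=1, g6=0 → 0. Observed 1.
  g1: none of the 3 fault types match ✗
  g2: none of the 3 fault types match ✗
  g3: none of the 3 fault types match ✗
  g4: none of the 3 fault types match ✗
  g5: none of the 3 fault types match ✗
  g6: stuck-at-1, inverted output ✓; others ✗
Consistent faults: {g6 stuck-at-1, g6 inverted output} — 2 in all.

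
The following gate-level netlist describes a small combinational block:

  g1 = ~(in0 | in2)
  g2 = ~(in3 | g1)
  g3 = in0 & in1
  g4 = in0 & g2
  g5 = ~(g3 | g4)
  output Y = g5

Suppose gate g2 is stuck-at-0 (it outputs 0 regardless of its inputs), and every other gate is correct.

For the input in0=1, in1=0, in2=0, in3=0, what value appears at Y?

1

Propagate with g2 forced: g1=0, g2=0 [stuck-at-0], g3=0, g4=0, g5=1.
So Y = 1. (Without the fault it would be 0.)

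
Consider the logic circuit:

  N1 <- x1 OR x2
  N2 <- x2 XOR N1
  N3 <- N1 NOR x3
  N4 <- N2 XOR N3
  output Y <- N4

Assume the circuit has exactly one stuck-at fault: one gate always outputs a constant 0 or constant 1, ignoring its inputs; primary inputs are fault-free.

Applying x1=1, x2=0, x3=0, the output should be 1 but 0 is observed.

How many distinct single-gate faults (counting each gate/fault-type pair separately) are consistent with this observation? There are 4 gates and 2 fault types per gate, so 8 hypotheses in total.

3

Fault-free: N1=1, N2=1, N3=0, N4=1 → 1. Observed 0.
  N1 stuck-at-0: output 1 ✗
  N1 stuck-at-1: output 1 ✗
  N2 stuck-at-0: output 0 ✓
  N2 stuck-at-1: output 1 ✗
  N3 stuck-at-0: output 1 ✗
  N3 stuck-at-1: output 0 ✓
  N4 stuck-at-0: output 0 ✓
  N4 stuck-at-1: output 1 ✗
Consistent faults: {N2 stuck-at-0, N3 stuck-at-1, N4 stuck-at-0} — 3 in all.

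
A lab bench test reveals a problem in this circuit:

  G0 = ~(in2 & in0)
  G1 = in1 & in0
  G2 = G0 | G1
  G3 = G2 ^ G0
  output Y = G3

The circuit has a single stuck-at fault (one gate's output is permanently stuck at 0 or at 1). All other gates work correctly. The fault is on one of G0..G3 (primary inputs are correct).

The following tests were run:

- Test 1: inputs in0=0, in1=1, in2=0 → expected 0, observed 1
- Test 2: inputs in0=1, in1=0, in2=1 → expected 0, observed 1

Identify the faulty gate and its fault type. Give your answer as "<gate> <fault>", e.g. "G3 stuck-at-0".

Fault-free values for test 1 (in0=0, in1=1, in2=0): G0=1, G1=0, G2=1, G3=0, giving Y=0. Observed 1.
Test 1: faults giving observed 1 are {G2 stuck-at-0, G3 stuck-at-1}.
Test 2 (in0=1, in1=0, in2=1): fault-free G0=0, G1=0, G2=0, G3=0 → 0; observed 1. Eliminates G2 stuck-at-0.
Only G3 stuck-at-1 is consistent with every test.

G3 stuck-at-1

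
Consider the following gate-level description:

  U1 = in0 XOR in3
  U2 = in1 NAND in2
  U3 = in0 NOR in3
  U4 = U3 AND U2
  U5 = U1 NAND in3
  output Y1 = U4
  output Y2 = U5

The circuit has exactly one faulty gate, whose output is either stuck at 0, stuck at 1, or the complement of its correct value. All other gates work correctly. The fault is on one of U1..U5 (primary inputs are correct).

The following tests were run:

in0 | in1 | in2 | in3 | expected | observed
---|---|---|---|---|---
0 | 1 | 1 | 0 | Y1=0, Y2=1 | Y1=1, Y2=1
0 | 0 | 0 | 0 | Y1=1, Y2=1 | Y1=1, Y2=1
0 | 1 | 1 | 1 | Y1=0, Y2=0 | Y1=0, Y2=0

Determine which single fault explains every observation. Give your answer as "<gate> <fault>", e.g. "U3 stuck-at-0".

Fault-free values for test 1 (in0=0, in1=1, in2=1, in3=0): U1=0, U2=0, U3=1, U4=0, U5=1, giving Y1=0, Y2=1. Observed Y1=1, Y2=1.
Test 1: faults giving observed Y1=1, Y2=1 are {U2 stuck-at-1, U2 inverted output, U4 stuck-at-1, U4 inverted output}.
Test 2 (in0=0, in1=0, in2=0, in3=0): fault-free U1=0, U2=1, U3=1, U4=1, U5=1 → Y1=1, Y2=1; observed Y1=1, Y2=1. Eliminates U2 inverted output, U4 inverted output.
Test 3 (in0=0, in1=1, in2=1, in3=1): fault-free U1=1, U2=0, U3=0, U4=0, U5=0 → Y1=0, Y2=0; observed Y1=0, Y2=0. Eliminates U4 stuck-at-1.
Only U2 stuck-at-1 is consistent with every test.

U2 stuck-at-1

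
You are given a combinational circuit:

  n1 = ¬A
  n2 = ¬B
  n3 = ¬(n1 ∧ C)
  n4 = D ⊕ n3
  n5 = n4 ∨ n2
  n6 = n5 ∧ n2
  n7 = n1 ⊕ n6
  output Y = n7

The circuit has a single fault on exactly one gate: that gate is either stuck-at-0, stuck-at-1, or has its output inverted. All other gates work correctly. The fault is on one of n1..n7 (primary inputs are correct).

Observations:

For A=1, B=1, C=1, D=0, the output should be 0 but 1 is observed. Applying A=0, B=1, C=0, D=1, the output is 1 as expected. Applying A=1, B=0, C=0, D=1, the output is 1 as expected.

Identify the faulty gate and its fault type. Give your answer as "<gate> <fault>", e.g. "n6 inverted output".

Fault-free values for test 1 (A=1, B=1, C=1, D=0): n1=0, n2=0, n3=1, n4=1, n5=1, n6=0, n7=0, giving Y=0. Observed 1.
Test 1: faults giving observed 1 are {n1 stuck-at-1, n1 inverted output, n2 stuck-at-1, n2 inverted output, n6 stuck-at-1, n6 inverted output, n7 stuck-at-1, n7 inverted output}.
Test 2 (A=0, B=1, C=0, D=1): fault-free n1=1, n2=0, n3=1, n4=0, n5=0, n6=0, n7=1 → 1; observed 1. Eliminates n1 inverted output, n2 stuck-at-1, n2 inverted output, n6 stuck-at-1, n6 inverted output, n7 inverted output.
Test 3 (A=1, B=0, C=0, D=1): fault-free n1=0, n2=1, n3=1, n4=0, n5=1, n6=1, n7=1 → 1; observed 1. Eliminates n1 stuck-at-1.
Only n7 stuck-at-1 is consistent with every test.

n7 stuck-at-1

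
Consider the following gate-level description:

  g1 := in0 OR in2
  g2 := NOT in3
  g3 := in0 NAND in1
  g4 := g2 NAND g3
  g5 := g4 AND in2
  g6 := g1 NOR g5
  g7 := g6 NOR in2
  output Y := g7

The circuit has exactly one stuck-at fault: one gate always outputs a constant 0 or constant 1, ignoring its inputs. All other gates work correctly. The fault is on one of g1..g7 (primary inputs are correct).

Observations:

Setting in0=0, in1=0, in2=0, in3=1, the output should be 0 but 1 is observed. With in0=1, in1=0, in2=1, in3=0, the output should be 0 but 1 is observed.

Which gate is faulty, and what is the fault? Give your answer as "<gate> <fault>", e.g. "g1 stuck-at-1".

g7 stuck-at-1

Fault-free values for test 1 (in0=0, in1=0, in2=0, in3=1): g1=0, g2=0, g3=1, g4=1, g5=0, g6=1, g7=0, giving Y=0. Observed 1.
Test 1: faults giving observed 1 are {g1 stuck-at-1, g5 stuck-at-1, g6 stuck-at-0, g7 stuck-at-1}.
Test 2 (in0=1, in1=0, in2=1, in3=0): fault-free g1=1, g2=1, g3=1, g4=0, g5=0, g6=0, g7=0 → 0; observed 1. Eliminates g1 stuck-at-1, g5 stuck-at-1, g6 stuck-at-0.
Only g7 stuck-at-1 is consistent with every test.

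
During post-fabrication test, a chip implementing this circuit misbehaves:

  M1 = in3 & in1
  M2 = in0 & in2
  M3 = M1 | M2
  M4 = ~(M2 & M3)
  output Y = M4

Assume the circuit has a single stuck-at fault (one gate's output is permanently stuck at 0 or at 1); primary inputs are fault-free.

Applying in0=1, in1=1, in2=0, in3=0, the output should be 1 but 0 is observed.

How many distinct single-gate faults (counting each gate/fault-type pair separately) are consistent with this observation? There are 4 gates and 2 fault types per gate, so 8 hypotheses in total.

Fault-free: M1=0, M2=0, M3=0, M4=1 → 1. Observed 0.
  M1 stuck-at-0: output 1 ✗
  M1 stuck-at-1: output 1 ✗
  M2 stuck-at-0: output 1 ✗
  M2 stuck-at-1: output 0 ✓
  M3 stuck-at-0: output 1 ✗
  M3 stuck-at-1: output 1 ✗
  M4 stuck-at-0: output 0 ✓
  M4 stuck-at-1: output 1 ✗
Consistent faults: {M2 stuck-at-1, M4 stuck-at-0} — 2 in all.

2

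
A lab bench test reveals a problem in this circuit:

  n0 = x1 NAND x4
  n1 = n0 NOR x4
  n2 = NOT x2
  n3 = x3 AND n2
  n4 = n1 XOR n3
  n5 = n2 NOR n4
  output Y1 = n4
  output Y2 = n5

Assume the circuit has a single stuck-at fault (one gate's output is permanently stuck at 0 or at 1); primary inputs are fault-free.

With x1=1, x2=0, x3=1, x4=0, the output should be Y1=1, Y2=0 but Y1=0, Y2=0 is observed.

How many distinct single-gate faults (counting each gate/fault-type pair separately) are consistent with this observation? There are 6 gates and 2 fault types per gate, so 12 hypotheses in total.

4

Fault-free: n0=1, n1=0, n2=1, n3=1, n4=1, n5=0 → Y1=1, Y2=0. Observed Y1=0, Y2=0.
  n0 stuck-at-0: output Y1=0, Y2=0 ✓
  n0 stuck-at-1: output Y1=1, Y2=0 ✗
  n1 stuck-at-0: output Y1=1, Y2=0 ✗
  n1 stuck-at-1: output Y1=0, Y2=0 ✓
  n2 stuck-at-0: output Y1=0, Y2=1 ✗
  n2 stuck-at-1: output Y1=1, Y2=0 ✗
  n3 stuck-at-0: output Y1=0, Y2=0 ✓
  n3 stuck-at-1: output Y1=1, Y2=0 ✗
  n4 stuck-at-0: output Y1=0, Y2=0 ✓
  n4 stuck-at-1: output Y1=1, Y2=0 ✗
  n5 stuck-at-0: output Y1=1, Y2=0 ✗
  n5 stuck-at-1: output Y1=1, Y2=1 ✗
Consistent faults: {n0 stuck-at-0, n1 stuck-at-1, n3 stuck-at-0, n4 stuck-at-0} — 4 in all.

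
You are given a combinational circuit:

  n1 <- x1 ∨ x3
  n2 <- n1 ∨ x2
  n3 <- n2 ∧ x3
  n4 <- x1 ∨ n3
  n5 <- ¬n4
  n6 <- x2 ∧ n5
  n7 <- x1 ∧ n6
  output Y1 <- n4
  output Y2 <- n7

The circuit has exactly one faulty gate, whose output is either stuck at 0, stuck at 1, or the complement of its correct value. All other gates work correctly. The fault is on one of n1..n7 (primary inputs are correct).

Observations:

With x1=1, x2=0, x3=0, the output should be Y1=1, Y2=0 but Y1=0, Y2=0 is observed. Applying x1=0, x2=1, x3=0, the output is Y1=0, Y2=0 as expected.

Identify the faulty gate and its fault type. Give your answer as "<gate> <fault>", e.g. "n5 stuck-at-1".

n4 stuck-at-0

Fault-free values for test 1 (x1=1, x2=0, x3=0): n1=1, n2=1, n3=0, n4=1, n5=0, n6=0, n7=0, giving Y1=1, Y2=0. Observed Y1=0, Y2=0.
Test 1: faults giving observed Y1=0, Y2=0 are {n4 stuck-at-0, n4 inverted output}.
Test 2 (x1=0, x2=1, x3=0): fault-free n1=0, n2=1, n3=0, n4=0, n5=1, n6=1, n7=0 → Y1=0, Y2=0; observed Y1=0, Y2=0. Eliminates n4 inverted output.
Only n4 stuck-at-0 is consistent with every test.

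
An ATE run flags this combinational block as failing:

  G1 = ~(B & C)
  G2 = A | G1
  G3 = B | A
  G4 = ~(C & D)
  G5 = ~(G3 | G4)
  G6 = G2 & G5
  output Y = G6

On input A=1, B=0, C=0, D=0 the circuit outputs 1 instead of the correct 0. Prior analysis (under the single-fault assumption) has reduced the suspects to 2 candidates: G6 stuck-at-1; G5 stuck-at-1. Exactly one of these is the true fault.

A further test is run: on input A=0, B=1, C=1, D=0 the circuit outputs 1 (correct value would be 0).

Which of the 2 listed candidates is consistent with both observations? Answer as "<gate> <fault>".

G6 stuck-at-1

Evaluate each candidate on input A=0, B=1, C=1, D=0:
  G6 stuck-at-1: G1=0, G2=0, G3=1, G4=1, G5=0, G6=1 [stuck-at-1] → 1 — matches
  G5 stuck-at-1: G1=0, G2=0, G3=1, G4=1, G5=1 [stuck-at-1], G6=0 → 0 — eliminated
Only G6 stuck-at-1 reproduces the observed 1.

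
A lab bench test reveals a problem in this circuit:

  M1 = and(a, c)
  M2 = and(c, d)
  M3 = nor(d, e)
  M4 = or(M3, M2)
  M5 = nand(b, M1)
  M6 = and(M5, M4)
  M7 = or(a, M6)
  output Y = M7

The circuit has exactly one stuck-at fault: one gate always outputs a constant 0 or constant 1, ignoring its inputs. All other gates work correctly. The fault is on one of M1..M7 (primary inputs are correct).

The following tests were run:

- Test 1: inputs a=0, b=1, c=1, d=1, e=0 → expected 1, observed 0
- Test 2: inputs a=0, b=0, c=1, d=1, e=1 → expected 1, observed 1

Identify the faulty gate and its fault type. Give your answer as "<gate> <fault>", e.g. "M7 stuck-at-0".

M1 stuck-at-1

Fault-free values for test 1 (a=0, b=1, c=1, d=1, e=0): M1=0, M2=1, M3=0, M4=1, M5=1, M6=1, M7=1, giving Y=1. Observed 0.
Test 1: faults giving observed 0 are {M1 stuck-at-1, M2 stuck-at-0, M4 stuck-at-0, M5 stuck-at-0, M6 stuck-at-0, M7 stuck-at-0}.
Test 2 (a=0, b=0, c=1, d=1, e=1): fault-free M1=0, M2=1, M3=0, M4=1, M5=1, M6=1, M7=1 → 1; observed 1. Eliminates M2 stuck-at-0, M4 stuck-at-0, M5 stuck-at-0, M6 stuck-at-0, M7 stuck-at-0.
Only M1 stuck-at-1 is consistent with every test.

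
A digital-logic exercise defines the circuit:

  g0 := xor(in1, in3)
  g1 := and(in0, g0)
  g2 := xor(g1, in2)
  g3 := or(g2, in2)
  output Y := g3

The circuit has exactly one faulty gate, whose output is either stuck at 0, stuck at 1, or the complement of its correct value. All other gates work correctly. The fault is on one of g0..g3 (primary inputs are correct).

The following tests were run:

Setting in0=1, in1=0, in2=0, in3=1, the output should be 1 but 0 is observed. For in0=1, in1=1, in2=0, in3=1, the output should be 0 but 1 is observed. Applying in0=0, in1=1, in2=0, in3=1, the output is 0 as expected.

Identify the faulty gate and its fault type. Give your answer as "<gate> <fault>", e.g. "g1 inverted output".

Fault-free values for test 1 (in0=1, in1=0, in2=0, in3=1): g0=1, g1=1, g2=1, g3=1, giving Y=1. Observed 0.
Test 1: faults giving observed 0 are {g0 stuck-at-0, g0 inverted output, g1 stuck-at-0, g1 inverted output, g2 stuck-at-0, g2 inverted output, g3 stuck-at-0, g3 inverted output}.
Test 2 (in0=1, in1=1, in2=0, in3=1): fault-free g0=0, g1=0, g2=0, g3=0 → 0; observed 1. Eliminates g0 stuck-at-0, g1 stuck-at-0, g2 stuck-at-0, g3 stuck-at-0.
Test 3 (in0=0, in1=1, in2=0, in3=1): fault-free g0=0, g1=0, g2=0, g3=0 → 0; observed 0. Eliminates g1 inverted output, g2 inverted output, g3 inverted output.
Only g0 inverted output is consistent with every test.

g0 inverted output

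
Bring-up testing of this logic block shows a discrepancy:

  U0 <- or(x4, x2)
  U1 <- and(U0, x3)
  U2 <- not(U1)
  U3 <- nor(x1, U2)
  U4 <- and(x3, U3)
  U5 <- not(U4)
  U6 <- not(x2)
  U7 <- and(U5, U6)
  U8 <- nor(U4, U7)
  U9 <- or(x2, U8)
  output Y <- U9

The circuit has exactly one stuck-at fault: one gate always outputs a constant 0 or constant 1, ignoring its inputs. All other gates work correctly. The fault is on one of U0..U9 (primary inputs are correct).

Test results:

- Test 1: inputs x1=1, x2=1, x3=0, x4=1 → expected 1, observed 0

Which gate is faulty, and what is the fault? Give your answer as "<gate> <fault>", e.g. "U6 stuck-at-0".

Fault-free values for test 1 (x1=1, x2=1, x3=0, x4=1): U0=1, U1=0, U2=1, U3=0, U4=0, U5=1, U6=0, U7=0, U8=1, U9=1, giving Y=1. Observed 0.
Test 1: faults giving observed 0 are {U9 stuck-at-0}.
Only U9 stuck-at-0 is consistent with every test.

U9 stuck-at-0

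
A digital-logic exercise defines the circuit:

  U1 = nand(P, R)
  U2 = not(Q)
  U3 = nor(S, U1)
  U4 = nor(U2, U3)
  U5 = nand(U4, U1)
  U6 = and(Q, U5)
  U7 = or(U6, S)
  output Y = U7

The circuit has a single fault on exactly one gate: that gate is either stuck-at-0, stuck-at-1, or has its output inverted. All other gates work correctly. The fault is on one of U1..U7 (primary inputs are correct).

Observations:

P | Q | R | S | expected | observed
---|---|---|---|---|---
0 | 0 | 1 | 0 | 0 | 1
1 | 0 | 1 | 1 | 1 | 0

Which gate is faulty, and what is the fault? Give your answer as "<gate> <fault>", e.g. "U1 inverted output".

U7 inverted output

Fault-free values for test 1 (P=0, Q=0, R=1, S=0): U1=1, U2=1, U3=0, U4=0, U5=1, U6=0, U7=0, giving Y=0. Observed 1.
Test 1: faults giving observed 1 are {U6 stuck-at-1, U6 inverted output, U7 stuck-at-1, U7 inverted output}.
Test 2 (P=1, Q=0, R=1, S=1): fault-free U1=0, U2=1, U3=0, U4=0, U5=1, U6=0, U7=1 → 1; observed 0. Eliminates U6 stuck-at-1, U6 inverted output, U7 stuck-at-1.
Only U7 inverted output is consistent with every test.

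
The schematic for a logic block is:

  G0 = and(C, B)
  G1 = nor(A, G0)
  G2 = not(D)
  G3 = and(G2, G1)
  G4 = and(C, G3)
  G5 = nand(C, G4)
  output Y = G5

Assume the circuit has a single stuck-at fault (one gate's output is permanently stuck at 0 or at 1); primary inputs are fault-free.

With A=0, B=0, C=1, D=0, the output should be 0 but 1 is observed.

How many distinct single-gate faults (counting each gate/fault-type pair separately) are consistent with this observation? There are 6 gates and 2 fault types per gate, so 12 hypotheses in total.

Fault-free: G0=0, G1=1, G2=1, G3=1, G4=1, G5=0 → 0. Observed 1.
  G0 stuck-at-0: output 0 ✗
  G0 stuck-at-1: output 1 ✓
  G1 stuck-at-0: output 1 ✓
  G1 stuck-at-1: output 0 ✗
  G2 stuck-at-0: output 1 ✓
  G2 stuck-at-1: output 0 ✗
  G3 stuck-at-0: output 1 ✓
  G3 stuck-at-1: output 0 ✗
  G4 stuck-at-0: output 1 ✓
  G4 stuck-at-1: output 0 ✗
  G5 stuck-at-0: output 0 ✗
  G5 stuck-at-1: output 1 ✓
Consistent faults: {G0 stuck-at-1, G1 stuck-at-0, G2 stuck-at-0, G3 stuck-at-0, G4 stuck-at-0, G5 stuck-at-1} — 6 in all.

6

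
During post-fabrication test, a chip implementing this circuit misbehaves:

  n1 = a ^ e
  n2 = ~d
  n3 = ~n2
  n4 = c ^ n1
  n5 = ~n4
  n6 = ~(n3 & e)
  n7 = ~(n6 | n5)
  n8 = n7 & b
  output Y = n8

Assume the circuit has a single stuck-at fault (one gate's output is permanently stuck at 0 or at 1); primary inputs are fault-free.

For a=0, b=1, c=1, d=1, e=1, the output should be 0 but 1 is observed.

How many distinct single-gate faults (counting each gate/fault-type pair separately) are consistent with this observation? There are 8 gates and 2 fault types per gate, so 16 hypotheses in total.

5

Fault-free: n1=1, n2=0, n3=1, n4=0, n5=1, n6=0, n7=0, n8=0 → 0. Observed 1.
  n1: stuck-at-0 ✓; others ✗
  n2: none of the 2 fault types match ✗
  n3: none of the 2 fault types match ✗
  n4: stuck-at-1 ✓; others ✗
  n5: stuck-at-0 ✓; others ✗
  n6: none of the 2 fault types match ✗
  n7: stuck-at-1 ✓; others ✗
  n8: stuck-at-1 ✓; others ✗
Consistent faults: {n1 stuck-at-0, n4 stuck-at-1, n5 stuck-at-0, n7 stuck-at-1, n8 stuck-at-1} — 5 in all.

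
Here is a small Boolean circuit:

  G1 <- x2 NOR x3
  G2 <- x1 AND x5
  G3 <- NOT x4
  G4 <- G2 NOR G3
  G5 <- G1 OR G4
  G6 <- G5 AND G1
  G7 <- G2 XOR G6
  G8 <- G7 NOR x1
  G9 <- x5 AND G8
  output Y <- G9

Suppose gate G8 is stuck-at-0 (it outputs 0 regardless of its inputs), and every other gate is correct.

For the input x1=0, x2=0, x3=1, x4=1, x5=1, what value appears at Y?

Propagate with G8 forced: G1=0, G2=0, G3=0, G4=1, G5=1, G6=0, G7=0, G8=0 [stuck-at-0], G9=0.
So Y = 0. (Without the fault it would be 1.)

0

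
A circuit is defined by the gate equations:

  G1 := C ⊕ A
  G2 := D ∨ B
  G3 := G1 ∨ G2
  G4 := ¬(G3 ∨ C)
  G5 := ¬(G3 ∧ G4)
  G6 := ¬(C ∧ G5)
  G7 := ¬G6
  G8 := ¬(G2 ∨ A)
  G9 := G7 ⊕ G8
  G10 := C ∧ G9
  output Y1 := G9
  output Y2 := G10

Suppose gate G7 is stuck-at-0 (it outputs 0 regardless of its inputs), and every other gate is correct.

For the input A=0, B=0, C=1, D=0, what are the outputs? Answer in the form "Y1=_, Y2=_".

Propagate with G7 forced: G1=1, G2=0, G3=1, G4=0, G5=1, G6=0, G7=0 [stuck-at-0], G8=1, G9=1, G10=1.
So the outputs are Y1=1, Y2=1. (Without the fault they would be Y1=0, Y2=0.)

Y1=1, Y2=1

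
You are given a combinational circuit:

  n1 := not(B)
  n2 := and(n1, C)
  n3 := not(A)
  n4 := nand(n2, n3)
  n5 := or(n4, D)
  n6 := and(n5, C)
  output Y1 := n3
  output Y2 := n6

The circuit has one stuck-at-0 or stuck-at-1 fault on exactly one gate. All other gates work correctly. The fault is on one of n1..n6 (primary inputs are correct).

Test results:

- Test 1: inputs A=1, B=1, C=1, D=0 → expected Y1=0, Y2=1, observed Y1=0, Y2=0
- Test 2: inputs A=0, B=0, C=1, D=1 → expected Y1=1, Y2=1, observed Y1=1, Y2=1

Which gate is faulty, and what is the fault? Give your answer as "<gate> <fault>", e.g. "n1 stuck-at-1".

Fault-free values for test 1 (A=1, B=1, C=1, D=0): n1=0, n2=0, n3=0, n4=1, n5=1, n6=1, giving Y1=0, Y2=1. Observed Y1=0, Y2=0.
Test 1: faults giving observed Y1=0, Y2=0 are {n4 stuck-at-0, n5 stuck-at-0, n6 stuck-at-0}.
Test 2 (A=0, B=0, C=1, D=1): fault-free n1=1, n2=1, n3=1, n4=0, n5=1, n6=1 → Y1=1, Y2=1; observed Y1=1, Y2=1. Eliminates n5 stuck-at-0, n6 stuck-at-0.
Only n4 stuck-at-0 is consistent with every test.

n4 stuck-at-0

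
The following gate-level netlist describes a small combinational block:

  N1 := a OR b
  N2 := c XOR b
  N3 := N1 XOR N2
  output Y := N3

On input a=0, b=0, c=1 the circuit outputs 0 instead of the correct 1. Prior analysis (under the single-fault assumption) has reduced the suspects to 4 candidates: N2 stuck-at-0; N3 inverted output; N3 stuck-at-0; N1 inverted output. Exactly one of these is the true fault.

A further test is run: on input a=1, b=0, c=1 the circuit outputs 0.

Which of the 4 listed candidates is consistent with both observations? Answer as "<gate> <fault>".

Evaluate each candidate on input a=1, b=0, c=1:
  N2 stuck-at-0: N1=1, N2=0 [stuck-at-0], N3=1 → 1 — eliminated
  N3 inverted output: N1=1, N2=1, N3=1 [inverted output] → 1 — eliminated
  N3 stuck-at-0: N1=1, N2=1, N3=0 [stuck-at-0] → 0 — matches
  N1 inverted output: N1=0 [inverted output], N2=1, N3=1 → 1 — eliminated
Only N3 stuck-at-0 reproduces the observed 0.

N3 stuck-at-0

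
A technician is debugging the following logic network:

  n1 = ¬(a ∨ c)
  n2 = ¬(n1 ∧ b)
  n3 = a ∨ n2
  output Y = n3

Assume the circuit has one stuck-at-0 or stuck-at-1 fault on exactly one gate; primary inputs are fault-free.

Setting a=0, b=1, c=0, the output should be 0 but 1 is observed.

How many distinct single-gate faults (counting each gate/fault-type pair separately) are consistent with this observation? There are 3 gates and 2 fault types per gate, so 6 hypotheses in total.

Fault-free: n1=1, n2=0, n3=0 → 0. Observed 1.
  n1 stuck-at-0: output 1 ✓
  n1 stuck-at-1: output 0 ✗
  n2 stuck-at-0: output 0 ✗
  n2 stuck-at-1: output 1 ✓
  n3 stuck-at-0: output 0 ✗
  n3 stuck-at-1: output 1 ✓
Consistent faults: {n1 stuck-at-0, n2 stuck-at-1, n3 stuck-at-1} — 3 in all.

3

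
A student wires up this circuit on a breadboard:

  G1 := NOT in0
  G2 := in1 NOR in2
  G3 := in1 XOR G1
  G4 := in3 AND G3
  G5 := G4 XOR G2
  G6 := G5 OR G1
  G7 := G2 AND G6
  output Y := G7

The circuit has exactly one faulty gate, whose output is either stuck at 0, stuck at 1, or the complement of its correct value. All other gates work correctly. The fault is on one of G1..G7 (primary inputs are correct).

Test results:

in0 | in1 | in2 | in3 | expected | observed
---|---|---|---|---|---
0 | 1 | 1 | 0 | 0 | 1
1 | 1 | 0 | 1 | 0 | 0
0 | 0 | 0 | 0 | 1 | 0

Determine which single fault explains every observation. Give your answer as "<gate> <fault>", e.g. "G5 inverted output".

G2 inverted output

Fault-free values for test 1 (in0=0, in1=1, in2=1, in3=0): G1=1, G2=0, G3=0, G4=0, G5=0, G6=1, G7=0, giving Y=0. Observed 1.
Test 1: faults giving observed 1 are {G2 stuck-at-1, G2 inverted output, G7 stuck-at-1, G7 inverted output}.
Test 2 (in0=1, in1=1, in2=0, in3=1): fault-free G1=0, G2=0, G3=1, G4=1, G5=1, G6=1, G7=0 → 0; observed 0. Eliminates G7 stuck-at-1, G7 inverted output.
Test 3 (in0=0, in1=0, in2=0, in3=0): fault-free G1=1, G2=1, G3=1, G4=0, G5=1, G6=1, G7=1 → 1; observed 0. Eliminates G2 stuck-at-1.
Only G2 inverted output is consistent with every test.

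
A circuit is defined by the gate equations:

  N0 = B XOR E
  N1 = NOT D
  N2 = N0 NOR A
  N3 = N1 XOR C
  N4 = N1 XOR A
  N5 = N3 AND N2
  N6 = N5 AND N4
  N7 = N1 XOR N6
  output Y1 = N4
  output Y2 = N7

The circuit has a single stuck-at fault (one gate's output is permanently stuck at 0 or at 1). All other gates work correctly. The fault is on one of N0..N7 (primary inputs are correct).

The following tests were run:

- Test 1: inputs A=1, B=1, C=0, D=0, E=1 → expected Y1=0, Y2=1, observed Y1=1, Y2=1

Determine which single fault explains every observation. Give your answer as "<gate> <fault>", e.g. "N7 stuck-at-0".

N4 stuck-at-1

Fault-free values for test 1 (A=1, B=1, C=0, D=0, E=1): N0=0, N1=1, N2=0, N3=1, N4=0, N5=0, N6=0, N7=1, giving Y1=0, Y2=1. Observed Y1=1, Y2=1.
Test 1: faults giving observed Y1=1, Y2=1 are {N4 stuck-at-1}.
Only N4 stuck-at-1 is consistent with every test.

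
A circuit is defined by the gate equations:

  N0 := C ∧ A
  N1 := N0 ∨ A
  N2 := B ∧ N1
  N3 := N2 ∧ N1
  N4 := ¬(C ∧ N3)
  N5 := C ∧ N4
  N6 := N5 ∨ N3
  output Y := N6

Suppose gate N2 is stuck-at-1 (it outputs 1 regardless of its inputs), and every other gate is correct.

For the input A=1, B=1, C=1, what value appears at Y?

Propagate with N2 forced: N0=1, N1=1, N2=1 [stuck-at-1], N3=1, N4=0, N5=0, N6=1.
So Y = 1. (Same as the fault-free value — the fault is masked on this input.)

1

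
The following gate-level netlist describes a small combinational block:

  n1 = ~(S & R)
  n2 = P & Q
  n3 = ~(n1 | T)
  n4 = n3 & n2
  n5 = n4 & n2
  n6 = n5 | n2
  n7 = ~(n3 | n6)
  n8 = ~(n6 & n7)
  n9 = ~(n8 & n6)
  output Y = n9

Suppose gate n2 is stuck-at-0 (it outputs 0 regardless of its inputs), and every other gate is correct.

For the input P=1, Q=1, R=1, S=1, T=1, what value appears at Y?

Propagate with n2 forced: n1=0, n2=0 [stuck-at-0], n3=0, n4=0, n5=0, n6=0, n7=1, n8=1, n9=1.
So Y = 1. (Without the fault it would be 0.)

1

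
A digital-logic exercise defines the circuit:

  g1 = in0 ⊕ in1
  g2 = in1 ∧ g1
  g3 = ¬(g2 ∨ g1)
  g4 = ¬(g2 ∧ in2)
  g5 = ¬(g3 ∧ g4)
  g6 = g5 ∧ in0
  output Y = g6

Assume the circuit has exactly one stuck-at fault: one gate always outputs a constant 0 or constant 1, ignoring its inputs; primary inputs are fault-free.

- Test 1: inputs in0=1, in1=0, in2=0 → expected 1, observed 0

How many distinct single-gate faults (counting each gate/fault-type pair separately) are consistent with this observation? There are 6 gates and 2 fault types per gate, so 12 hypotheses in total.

Fault-free: g1=1, g2=0, g3=0, g4=1, g5=1, g6=1 → 1. Observed 0.
  g1 stuck-at-0: output 0 ✓
  g1 stuck-at-1: output 1 ✗
  g2 stuck-at-0: output 1 ✗
  g2 stuck-at-1: output 1 ✗
  g3 stuck-at-0: output 1 ✗
  g3 stuck-at-1: output 0 ✓
  g4 stuck-at-0: output 1 ✗
  g4 stuck-at-1: output 1 ✗
  g5 stuck-at-0: output 0 ✓
  g5 stuck-at-1: output 1 ✗
  g6 stuck-at-0: output 0 ✓
  g6 stuck-at-1: output 1 ✗
Consistent faults: {g1 stuck-at-0, g3 stuck-at-1, g5 stuck-at-0, g6 stuck-at-0} — 4 in all.

4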